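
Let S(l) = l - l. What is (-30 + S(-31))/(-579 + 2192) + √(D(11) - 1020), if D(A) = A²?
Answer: -30/1613 + I*√899 ≈ -0.018599 + 29.983*I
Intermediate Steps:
S(l) = 0
(-30 + S(-31))/(-579 + 2192) + √(D(11) - 1020) = (-30 + 0)/(-579 + 2192) + √(11² - 1020) = -30/1613 + √(121 - 1020) = -30*1/1613 + √(-899) = -30/1613 + I*√899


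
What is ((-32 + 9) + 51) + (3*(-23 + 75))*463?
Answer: 72256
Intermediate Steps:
((-32 + 9) + 51) + (3*(-23 + 75))*463 = (-23 + 51) + (3*52)*463 = 28 + 156*463 = 28 + 72228 = 72256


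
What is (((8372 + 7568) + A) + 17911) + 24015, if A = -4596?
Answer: 53270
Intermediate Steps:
(((8372 + 7568) + A) + 17911) + 24015 = (((8372 + 7568) - 4596) + 17911) + 24015 = ((15940 - 4596) + 17911) + 24015 = (11344 + 17911) + 24015 = 29255 + 24015 = 53270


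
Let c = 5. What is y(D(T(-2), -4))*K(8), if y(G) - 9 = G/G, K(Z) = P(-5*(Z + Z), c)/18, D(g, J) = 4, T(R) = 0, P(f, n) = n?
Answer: 25/9 ≈ 2.7778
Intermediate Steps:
K(Z) = 5/18
y(G) = 10 (y(G) = 9 + G/G = 9 + 1 = 10)
y(D(T(-2), -4))*K(8) = 10*(5/18) = 25/9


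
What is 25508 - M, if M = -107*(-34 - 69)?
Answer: 14487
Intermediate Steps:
M = 11021 (M = -107*(-103) = 11021)
25508 - M = 25508 - 1*11021 = 25508 - 11021 = 14487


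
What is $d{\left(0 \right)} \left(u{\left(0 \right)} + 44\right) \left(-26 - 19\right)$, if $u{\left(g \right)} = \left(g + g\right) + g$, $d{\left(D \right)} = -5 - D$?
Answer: $9900$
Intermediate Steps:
$u{\left(g \right)} = 3 g$ ($u{\left(g \right)} = 2 g + g = 3 g$)
$d{\left(0 \right)} \left(u{\left(0 \right)} + 44\right) \left(-26 - 19\right) = \left(-5 - 0\right) \left(3 \cdot 0 + 44\right) \left(-26 - 19\right) = \left(-5 + 0\right) \left(0 + 44\right) \left(-26 - 19\right) = - 5 \cdot 44 \left(-45\right) = \left(-5\right) \left(-1980\right) = 9900$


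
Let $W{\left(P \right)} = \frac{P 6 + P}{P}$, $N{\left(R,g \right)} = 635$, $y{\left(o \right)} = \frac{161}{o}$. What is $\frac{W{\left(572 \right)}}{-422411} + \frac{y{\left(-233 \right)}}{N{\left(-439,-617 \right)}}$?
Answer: $- \frac{69043856}{62497819505} \approx -0.0011047$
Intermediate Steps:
$W{\left(P \right)} = 7$ ($W{\left(P \right)} = \frac{6 P + P}{P} = \frac{7 P}{P} = 7$)
$\frac{W{\left(572 \right)}}{-422411} + \frac{y{\left(-233 \right)}}{N{\left(-439,-617 \right)}} = \frac{7}{-422411} + \frac{161 \frac{1}{-233}}{635} = 7 \left(- \frac{1}{422411}\right) + 161 \left(- \frac{1}{233}\right) \frac{1}{635} = - \frac{7}{422411} - \frac{161}{147955} = - \frac{69043856}{62497819505}$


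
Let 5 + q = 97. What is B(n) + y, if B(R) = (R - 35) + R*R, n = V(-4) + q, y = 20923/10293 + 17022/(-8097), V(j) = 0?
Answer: 236718325142/27780807 ≈ 8520.9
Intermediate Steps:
q = 92 (q = -5 + 97 = 92)
y = -1931305/27780807 (y = 20923*(1/10293) + 17022*(-1/8097) = 20923/10293 - 5674/2699 = -1931305/27780807 ≈ -0.069519)
n = 92 (n = 0 + 92 = 92)
B(R) = -35 + R + R² (B(R) = (-35 + R) + R² = -35 + R + R²)
B(n) + y = (-35 + 92 + 92²) - 1931305/27780807 = (-35 + 92 + 8464) - 1931305/27780807 = 8521 - 1931305/27780807 = 236718325142/27780807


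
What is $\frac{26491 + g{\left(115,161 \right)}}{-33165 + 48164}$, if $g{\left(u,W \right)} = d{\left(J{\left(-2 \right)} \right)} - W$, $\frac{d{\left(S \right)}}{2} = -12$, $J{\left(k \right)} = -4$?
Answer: $\frac{26306}{14999} \approx 1.7539$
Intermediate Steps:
$d{\left(S \right)} = -24$ ($d{\left(S \right)} = 2 \left(-12\right) = -24$)
$g{\left(u,W \right)} = -24 - W$
$\frac{26491 + g{\left(115,161 \right)}}{-33165 + 48164} = \frac{26491 - 185}{-33165 + 48164} = \frac{26491 - 185}{14999} = \left(26491 - 185\right) \frac{1}{14999} = 26306 \cdot \frac{1}{14999} = \frac{26306}{14999}$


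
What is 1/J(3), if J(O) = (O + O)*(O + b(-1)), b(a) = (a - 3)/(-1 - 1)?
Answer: 1/30 ≈ 0.033333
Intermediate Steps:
b(a) = 3/2 - a/2 (b(a) = (-3 + a)/(-2) = (-3 + a)*(-½) = 3/2 - a/2)
J(O) = 2*O*(2 + O) (J(O) = (O + O)*(O + (3/2 - ½*(-1))) = (2*O)*(O + (3/2 + ½)) = (2*O)*(O + 2) = (2*O)*(2 + O) = 2*O*(2 + O))
1/J(3) = 1/(2*3*(2 + 3)) = 1/(2*3*5) = 1/30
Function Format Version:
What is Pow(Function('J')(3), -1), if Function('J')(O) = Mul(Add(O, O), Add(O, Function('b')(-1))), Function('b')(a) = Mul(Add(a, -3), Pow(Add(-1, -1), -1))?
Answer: Rational(1, 30) ≈ 0.033333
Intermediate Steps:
Function('b')(a) = Add(Rational(3, 2), Mul(Rational(-1, 2), a)) (Function('b')(a) = Mul(Add(-3, a), Pow(-2, -1)) = Mul(Add(-3, a), Rational(-1, 2)) = Add(Rational(3, 2), Mul(Rational(-1, 2), a)))
Function('J')(O) = Mul(2, O, Add(2, O)) (Function('J')(O) = Mul(Add(O, O), Add(O, Add(Rational(3, 2), Mul(Rational(-1, 2), -1)))) = Mul(Mul(2, O), Add(O, Add(Rational(3, 2), Rational(1, 2)))) = Mul(Mul(2, O), Add(O, 2)) = Mul(Mul(2, O), Add(2, O)) = Mul(2, O, Add(2, O)))
Pow(Function('J')(3), -1) = Pow(Mul(2, 3, Add(2, 3)), -1) = Pow(Mul(2, 3, 5), -1) = Pow(30, -1) = Rational(1, 30)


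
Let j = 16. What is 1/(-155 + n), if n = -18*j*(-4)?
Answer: 1/997 ≈ 0.0010030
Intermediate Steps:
n = 1152 (n = -18*16*(-4) = -288*(-4) = 1152)
1/(-155 + n) = 1/(-155 + 1152) = 1/997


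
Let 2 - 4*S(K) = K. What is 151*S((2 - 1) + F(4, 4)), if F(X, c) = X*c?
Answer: -2265/4 ≈ -566.25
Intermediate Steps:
S(K) = ½ - K/4
151*S((2 - 1) + F(4, 4)) = 151*(½ - ((2 - 1) + 4*4)/4) = 151*(½ - (1 + 16)/4) = 151*(½ - ¼*17) = 151*(½ - 17/4) = 151*(-15/4) = -2265/4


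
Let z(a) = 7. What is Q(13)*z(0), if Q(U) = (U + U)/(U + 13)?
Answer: 7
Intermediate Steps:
Q(U) = 2*U/(13 + U) (Q(U) = (2*U)/(13 + U) = 2*U/(13 + U))
Q(13)*z(0) = (2*13/(13 + 13))*7 = (2*13/26)*7 = (2*13*(1/26))*7 = 1*7 = 7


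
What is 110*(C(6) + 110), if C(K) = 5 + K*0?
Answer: 12650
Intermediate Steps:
C(K) = 5 (C(K) = 5 + 0 = 5)
110*(C(6) + 110) = 110*(5 + 110) = 110*115 = 12650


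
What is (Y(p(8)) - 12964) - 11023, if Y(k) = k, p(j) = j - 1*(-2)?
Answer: -23977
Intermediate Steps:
p(j) = 2 + j (p(j) = j + 2 = 2 + j)
(Y(p(8)) - 12964) - 11023 = ((2 + 8) - 12964) - 11023 = (10 - 12964) - 11023 = -12954 - 11023 = -23977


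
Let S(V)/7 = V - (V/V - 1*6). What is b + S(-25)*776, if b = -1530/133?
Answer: -14450650/133 ≈ -1.0865e+5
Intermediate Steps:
S(V) = 35 + 7*V (S(V) = 7*(V - (V/V - 1*6)) = 7*(V - (1 - 6)) = 7*(V - 1*(-5)) = 7*(V + 5) = 7*(5 + V) = 35 + 7*V)
b = -1530/133 (b = -1530*1/133 = -1530/133 ≈ -11.504)
b + S(-25)*776 = -1530/133 + (35 + 7*(-25))*776 = -1530/133 + (35 - 175)*776 = -1530/133 - 140*776 = -1530/133 - 108640 = -14450650/133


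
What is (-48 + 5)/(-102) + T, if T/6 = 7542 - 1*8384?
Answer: -515261/102 ≈ -5051.6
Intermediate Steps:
T = -5052 (T = 6*(7542 - 1*8384) = 6*(7542 - 8384) = 6*(-842) = -5052)
(-48 + 5)/(-102) + T = (-48 + 5)/(-102) - 5052 = -43*(-1/102) - 5052 = 43/102 - 5052 = -515261/102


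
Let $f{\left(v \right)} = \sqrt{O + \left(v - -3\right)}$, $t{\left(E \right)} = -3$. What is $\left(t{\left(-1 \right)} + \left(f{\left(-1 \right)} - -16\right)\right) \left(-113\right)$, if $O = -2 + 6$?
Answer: $-1469 - 113 \sqrt{6} \approx -1745.8$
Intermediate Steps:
$O = 4$
$f{\left(v \right)} = \sqrt{7 + v}$ ($f{\left(v \right)} = \sqrt{4 + \left(v - -3\right)} = \sqrt{4 + \left(v + 3\right)} = \sqrt{4 + \left(3 + v\right)} = \sqrt{7 + v}$)
$\left(t{\left(-1 \right)} + \left(f{\left(-1 \right)} - -16\right)\right) \left(-113\right) = \left(-3 + \left(\sqrt{7 - 1} - -16\right)\right) \left(-113\right) = \left(-3 + \left(\sqrt{6} + 16\right)\right) \left(-113\right) = \left(-3 + \left(16 + \sqrt{6}\right)\right) \left(-113\right) = \left(13 + \sqrt{6}\right) \left(-113\right) = -1469 - 113 \sqrt{6}$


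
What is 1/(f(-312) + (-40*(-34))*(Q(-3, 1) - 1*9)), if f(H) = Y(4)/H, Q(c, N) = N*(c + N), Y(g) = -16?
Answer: -39/583438 ≈ -6.6845e-5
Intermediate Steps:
Q(c, N) = N*(N + c)
f(H) = -16/H
1/(f(-312) + (-40*(-34))*(Q(-3, 1) - 1*9)) = 1/(-16/(-312) + (-40*(-34))*(1*(1 - 3) - 1*9)) = 1/(-16*(-1/312) + 1360*(1*(-2) - 9)) = 1/(2/39 + 1360*(-2 - 9)) = 1/(2/39 + 1360*(-11)) = 1/(2/39 - 14960) = 1/(-583438/39) = -39/583438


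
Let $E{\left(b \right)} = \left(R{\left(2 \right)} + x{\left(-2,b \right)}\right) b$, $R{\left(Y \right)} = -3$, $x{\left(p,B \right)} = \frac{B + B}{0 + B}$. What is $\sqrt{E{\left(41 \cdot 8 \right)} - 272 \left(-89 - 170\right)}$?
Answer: $2 \sqrt{17530} \approx 264.8$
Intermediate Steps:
$x{\left(p,B \right)} = 2$ ($x{\left(p,B \right)} = \frac{2 B}{B} = 2$)
$E{\left(b \right)} = - b$ ($E{\left(b \right)} = \left(-3 + 2\right) b = - b$)
$\sqrt{E{\left(41 \cdot 8 \right)} - 272 \left(-89 - 170\right)} = \sqrt{- 41 \cdot 8 - 272 \left(-89 - 170\right)} = \sqrt{\left(-1\right) 328 - -70448} = \sqrt{-328 + 70448} = \sqrt{70120} = 2 \sqrt{17530}$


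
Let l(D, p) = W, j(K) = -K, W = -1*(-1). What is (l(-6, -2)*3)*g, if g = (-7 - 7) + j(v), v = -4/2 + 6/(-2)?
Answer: -27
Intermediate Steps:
W = 1
v = -5 (v = -4*½ + 6*(-½) = -2 - 3 = -5)
l(D, p) = 1
g = -9 (g = (-7 - 7) - 1*(-5) = -14 + 5 = -9)
(l(-6, -2)*3)*g = (1*3)*(-9) = 3*(-9) = -27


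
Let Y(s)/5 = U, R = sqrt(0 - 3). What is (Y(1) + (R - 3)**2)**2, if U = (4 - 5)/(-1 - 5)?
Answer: -2207/36 - 82*I*sqrt(3) ≈ -61.306 - 142.03*I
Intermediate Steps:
R = I*sqrt(3) (R = sqrt(-3) = I*sqrt(3) ≈ 1.732*I)
U = 1/6 (U = -1/(-6) = -1*(-1/6) = 1/6 ≈ 0.16667)
Y(s) = 5/6 (Y(s) = 5*(1/6) = 5/6)
(Y(1) + (R - 3)**2)**2 = (5/6 + (I*sqrt(3) - 3)**2)**2 = (5/6 + (-3 + I*sqrt(3))**2)**2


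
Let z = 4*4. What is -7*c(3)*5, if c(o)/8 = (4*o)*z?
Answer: -53760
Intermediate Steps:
z = 16
c(o) = 512*o (c(o) = 8*((4*o)*16) = 8*(64*o) = 512*o)
-7*c(3)*5 = -3584*3*5 = -7*1536*5 = -10752*5 = -53760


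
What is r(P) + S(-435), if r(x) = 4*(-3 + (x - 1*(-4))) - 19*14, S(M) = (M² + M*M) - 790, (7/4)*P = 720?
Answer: 2653306/7 ≈ 3.7904e+5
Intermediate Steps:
P = 2880/7 (P = (4/7)*720 = 2880/7 ≈ 411.43)
S(M) = -790 + 2*M² (S(M) = (M² + M²) - 790 = 2*M² - 790 = -790 + 2*M²)
r(x) = -262 + 4*x (r(x) = 4*(-3 + (x + 4)) - 266 = 4*(-3 + (4 + x)) - 266 = 4*(1 + x) - 266 = (4 + 4*x) - 266 = -262 + 4*x)
r(P) + S(-435) = (-262 + 4*(2880/7)) + (-790 + 2*(-435)²) = (-262 + 11520/7) + (-790 + 2*189225) = 9686/7 + (-790 + 378450) = 9686/7 + 377660 = 2653306/7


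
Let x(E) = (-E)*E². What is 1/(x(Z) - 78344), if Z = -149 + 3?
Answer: 1/3033792 ≈ 3.2962e-7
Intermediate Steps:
Z = -146
x(E) = -E³
1/(x(Z) - 78344) = 1/(-1*(-146)³ - 78344) = 1/(-1*(-3112136) - 78344) = 1/(3112136 - 78344) = 1/3033792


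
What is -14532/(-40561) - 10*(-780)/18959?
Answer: 591887988/768995999 ≈ 0.76969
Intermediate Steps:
-14532/(-40561) - 10*(-780)/18959 = -14532*(-1/40561) + 7800*(1/18959) = 14532/40561 + 7800/18959 = 591887988/768995999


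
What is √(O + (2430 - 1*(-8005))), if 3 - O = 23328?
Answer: I*√12890 ≈ 113.53*I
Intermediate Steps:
O = -23325 (O = 3 - 1*23328 = 3 - 23328 = -23325)
√(O + (2430 - 1*(-8005))) = √(-23325 + (2430 - 1*(-8005))) = √(-23325 + (2430 + 8005)) = √(-23325 + 10435) = √(-12890) = I*√12890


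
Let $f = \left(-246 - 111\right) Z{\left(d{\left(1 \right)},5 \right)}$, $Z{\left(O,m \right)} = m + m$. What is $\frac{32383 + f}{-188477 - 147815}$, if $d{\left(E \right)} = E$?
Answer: $- \frac{28813}{336292} \approx -0.085678$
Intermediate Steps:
$Z{\left(O,m \right)} = 2 m$
$f = -3570$ ($f = \left(-246 - 111\right) 2 \cdot 5 = \left(-357\right) 10 = -3570$)
$\frac{32383 + f}{-188477 - 147815} = \frac{32383 - 3570}{-188477 - 147815} = \frac{28813}{-336292} = 28813 \left(- \frac{1}{336292}\right) = - \frac{28813}{336292}$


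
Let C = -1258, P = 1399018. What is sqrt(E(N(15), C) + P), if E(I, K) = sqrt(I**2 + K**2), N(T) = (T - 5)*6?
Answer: sqrt(1399018 + 2*sqrt(396541)) ≈ 1183.3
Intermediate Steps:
N(T) = -30 + 6*T (N(T) = (-5 + T)*6 = -30 + 6*T)
sqrt(E(N(15), C) + P) = sqrt(sqrt((-30 + 6*15)**2 + (-1258)**2) + 1399018) = sqrt(sqrt((-30 + 90)**2 + 1582564) + 1399018) = sqrt(sqrt(60**2 + 1582564) + 1399018) = sqrt(sqrt(3600 + 1582564) + 1399018) = sqrt(sqrt(1586164) + 1399018) = sqrt(2*sqrt(396541) + 1399018) = sqrt(1399018 + 2*sqrt(396541))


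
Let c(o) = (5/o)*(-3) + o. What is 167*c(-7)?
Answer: -5678/7 ≈ -811.14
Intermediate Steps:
c(o) = o - 15/o (c(o) = -15/o + o = o - 15/o)
167*c(-7) = 167*(-7 - 15/(-7)) = 167*(-7 - 15*(-1/7)) = 167*(-7 + 15/7) = 167*(-34/7) = -5678/7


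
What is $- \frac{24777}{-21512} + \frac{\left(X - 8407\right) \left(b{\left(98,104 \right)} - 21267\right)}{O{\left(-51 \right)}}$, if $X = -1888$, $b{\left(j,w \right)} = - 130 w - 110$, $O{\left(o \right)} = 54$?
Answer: $\frac{3864250867919}{580824} \approx 6.653 \cdot 10^{6}$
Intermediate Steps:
$b{\left(j,w \right)} = -110 - 130 w$
$- \frac{24777}{-21512} + \frac{\left(X - 8407\right) \left(b{\left(98,104 \right)} - 21267\right)}{O{\left(-51 \right)}} = - \frac{24777}{-21512} + \frac{\left(-1888 - 8407\right) \left(\left(-110 - 13520\right) - 21267\right)}{54} = \left(-24777\right) \left(- \frac{1}{21512}\right) + - 10295 \left(\left(-110 - 13520\right) - 21267\right) \frac{1}{54} = \frac{24777}{21512} + - 10295 \left(-13630 - 21267\right) \frac{1}{54} = \frac{24777}{21512} + \left(-10295\right) \left(-34897\right) \frac{1}{54} = \frac{24777}{21512} + 359264615 \cdot \frac{1}{54} = \frac{24777}{21512} + \frac{359264615}{54} = \frac{3864250867919}{580824}$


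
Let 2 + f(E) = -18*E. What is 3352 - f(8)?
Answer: 3498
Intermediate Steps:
f(E) = -2 - 18*E
3352 - f(8) = 3352 - (-2 - 18*8) = 3352 - (-2 - 144) = 3352 - 1*(-146) = 3352 + 146 = 3498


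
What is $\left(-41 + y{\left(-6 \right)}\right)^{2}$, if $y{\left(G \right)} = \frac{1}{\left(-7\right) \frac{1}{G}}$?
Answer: $\frac{78961}{49} \approx 1611.4$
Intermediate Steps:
$y{\left(G \right)} = - \frac{G}{7}$
$\left(-41 + y{\left(-6 \right)}\right)^{2} = \left(-41 - - \frac{6}{7}\right)^{2} = \left(-41 + \frac{6}{7}\right)^{2} = \left(- \frac{281}{7}\right)^{2} = \frac{78961}{49}$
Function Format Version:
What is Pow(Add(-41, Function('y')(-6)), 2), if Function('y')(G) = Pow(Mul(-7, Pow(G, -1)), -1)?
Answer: Rational(78961, 49) ≈ 1611.4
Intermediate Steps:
Function('y')(G) = Mul(Rational(-1, 7), G)
Pow(Add(-41, Function('y')(-6)), 2) = Pow(Add(-41, Mul(Rational(-1, 7), -6)), 2) = Pow(Add(-41, Rational(6, 7)), 2) = Pow(Rational(-281, 7), 2) = Rational(78961, 49)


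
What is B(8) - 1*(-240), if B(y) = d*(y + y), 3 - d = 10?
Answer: 128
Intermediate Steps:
d = -7 (d = 3 - 1*10 = 3 - 10 = -7)
B(y) = -14*y (B(y) = -7*(y + y) = -14*y)
B(8) - 1*(-240) = -14*8 - 1*(-240) = -112 + 240 = 128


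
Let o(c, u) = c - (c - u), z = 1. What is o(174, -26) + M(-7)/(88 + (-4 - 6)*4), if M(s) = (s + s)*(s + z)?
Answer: -97/4 ≈ -24.250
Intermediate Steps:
o(c, u) = u (o(c, u) = c + (u - c) = u)
M(s) = 2*s*(1 + s) (M(s) = (s + s)*(s + 1) = (2*s)*(1 + s) = 2*s*(1 + s))
o(174, -26) + M(-7)/(88 + (-4 - 6)*4) = -26 + (2*(-7)*(1 - 7))/(88 + (-4 - 6)*4) = -26 + (2*(-7)*(-6))/(88 - 10*4) = -26 + 84/(88 - 40) = -26 + 84/48 = -26 + 84*(1/48) = -26 + 7/4 = -97/4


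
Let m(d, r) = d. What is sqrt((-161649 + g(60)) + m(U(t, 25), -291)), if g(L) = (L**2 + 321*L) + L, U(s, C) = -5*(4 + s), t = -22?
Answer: I*sqrt(138639) ≈ 372.34*I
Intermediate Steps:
U(s, C) = -20 - 5*s
g(L) = L**2 + 322*L
sqrt((-161649 + g(60)) + m(U(t, 25), -291)) = sqrt((-161649 + 60*(322 + 60)) + (-20 - 5*(-22))) = sqrt((-161649 + 60*382) + (-20 + 110)) = sqrt((-161649 + 22920) + 90) = sqrt(-138729 + 90) = sqrt(-138639) = I*sqrt(138639)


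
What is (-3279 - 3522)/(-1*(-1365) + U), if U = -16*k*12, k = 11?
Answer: 2267/249 ≈ 9.1044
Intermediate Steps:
U = -2112 (U = -16*11*12 = -176*12 = -2112)
(-3279 - 3522)/(-1*(-1365) + U) = (-3279 - 3522)/(-1*(-1365) - 2112) = -6801/(1365 - 2112) = -6801/(-747) = -6801*(-1/747) = 2267/249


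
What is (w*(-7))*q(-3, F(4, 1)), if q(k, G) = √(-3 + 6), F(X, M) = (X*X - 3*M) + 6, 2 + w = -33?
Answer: 245*√3 ≈ 424.35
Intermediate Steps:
w = -35 (w = -2 - 33 = -35)
F(X, M) = 6 + X² - 3*M (F(X, M) = (X² - 3*M) + 6 = 6 + X² - 3*M)
q(k, G) = √3
(w*(-7))*q(-3, F(4, 1)) = (-35*(-7))*√3 = 245*√3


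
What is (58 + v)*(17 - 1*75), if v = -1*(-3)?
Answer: -3538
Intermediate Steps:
v = 3
(58 + v)*(17 - 1*75) = (58 + 3)*(17 - 1*75) = 61*(17 - 75) = 61*(-58) = -3538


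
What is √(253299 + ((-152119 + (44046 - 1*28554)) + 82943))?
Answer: √199615 ≈ 446.78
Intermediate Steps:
√(253299 + ((-152119 + (44046 - 1*28554)) + 82943)) = √(253299 + ((-152119 + (44046 - 28554)) + 82943)) = √(253299 + ((-152119 + 15492) + 82943)) = √(253299 + (-136627 + 82943)) = √(253299 - 53684) = √199615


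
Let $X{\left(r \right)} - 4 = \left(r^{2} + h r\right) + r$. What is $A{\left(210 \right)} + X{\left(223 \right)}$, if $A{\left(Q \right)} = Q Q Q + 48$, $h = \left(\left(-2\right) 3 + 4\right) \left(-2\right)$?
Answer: $9311896$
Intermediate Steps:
$h = 4$ ($h = \left(-6 + 4\right) \left(-2\right) = \left(-2\right) \left(-2\right) = 4$)
$X{\left(r \right)} = 4 + r^{2} + 5 r$ ($X{\left(r \right)} = 4 + \left(\left(r^{2} + 4 r\right) + r\right) = 4 + \left(r^{2} + 5 r\right) = 4 + r^{2} + 5 r$)
$A{\left(Q \right)} = 48 + Q^{3}$ ($A{\left(Q \right)} = Q^{2} Q + 48 = Q^{3} + 48 = 48 + Q^{3}$)
$A{\left(210 \right)} + X{\left(223 \right)} = \left(48 + 210^{3}\right) + \left(4 + 223^{2} + 5 \cdot 223\right) = \left(48 + 9261000\right) + \left(4 + 49729 + 1115\right) = 9261048 + 50848 = 9311896$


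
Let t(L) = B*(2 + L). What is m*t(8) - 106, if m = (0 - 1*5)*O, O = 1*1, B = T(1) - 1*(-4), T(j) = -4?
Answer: -106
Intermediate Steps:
B = 0 (B = -4 - 1*(-4) = -4 + 4 = 0)
O = 1
t(L) = 0 (t(L) = 0*(2 + L) = 0)
m = -5 (m = (0 - 1*5)*1 = (0 - 5)*1 = -5*1 = -5)
m*t(8) - 106 = -5*0 - 106 = 0 - 106 = -106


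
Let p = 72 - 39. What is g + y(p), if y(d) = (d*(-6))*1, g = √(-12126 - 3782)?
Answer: -198 + 2*I*√3977 ≈ -198.0 + 126.13*I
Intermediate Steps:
g = 2*I*√3977 (g = √(-15908) = 2*I*√3977 ≈ 126.13*I)
p = 33
y(d) = -6*d (y(d) = -6*d*1 = -6*d)
g + y(p) = 2*I*√3977 - 6*33 = 2*I*√3977 - 198 = -198 + 2*I*√3977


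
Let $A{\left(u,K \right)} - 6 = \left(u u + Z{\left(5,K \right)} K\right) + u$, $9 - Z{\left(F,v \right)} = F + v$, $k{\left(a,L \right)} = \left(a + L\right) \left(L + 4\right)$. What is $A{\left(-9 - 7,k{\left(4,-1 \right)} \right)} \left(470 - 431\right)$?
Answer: $7839$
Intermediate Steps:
$k{\left(a,L \right)} = \left(4 + L\right) \left(L + a\right)$ ($k{\left(a,L \right)} = \left(L + a\right) \left(4 + L\right) = \left(4 + L\right) \left(L + a\right)$)
$Z{\left(F,v \right)} = 9 - F - v$ ($Z{\left(F,v \right)} = 9 - \left(F + v\right) = 9 - F - v$)
$A{\left(u,K \right)} = 6 + u + u^{2} + K \left(4 - K\right)$ ($A{\left(u,K \right)} = 6 + \left(\left(u u + \left(9 - 5 - K\right) K\right) + u\right) = 6 + \left(\left(u^{2} + \left(9 - 5 - K\right) K\right) + u\right) = 6 + \left(\left(u^{2} + \left(4 - K\right) K\right) + u\right) = 6 + \left(\left(u^{2} + K \left(4 - K\right)\right) + u\right) = 6 + \left(u + u^{2} + K \left(4 - K\right)\right) = 6 + u + u^{2} + K \left(4 - K\right)$)
$A{\left(-9 - 7,k{\left(4,-1 \right)} \right)} \left(470 - 431\right) = \left(6 - 16 + \left(-9 - 7\right)^{2} - \left(\left(-1\right)^{2} + 4 \left(-1\right) + 4 \cdot 4 - 4\right) \left(-4 + \left(\left(-1\right)^{2} + 4 \left(-1\right) + 4 \cdot 4 - 4\right)\right)\right) \left(470 - 431\right) = \left(6 - 16 + \left(-9 - 7\right)^{2} - \left(1 - 4 + 16 - 4\right) \left(-4 + \left(1 - 4 + 16 - 4\right)\right)\right) 39 = \left(6 - 16 + \left(-16\right)^{2} - 9 \left(-4 + 9\right)\right) 39 = \left(6 - 16 + 256 - 9 \cdot 5\right) 39 = \left(6 - 16 + 256 - 45\right) 39 = 201 \cdot 39 = 7839$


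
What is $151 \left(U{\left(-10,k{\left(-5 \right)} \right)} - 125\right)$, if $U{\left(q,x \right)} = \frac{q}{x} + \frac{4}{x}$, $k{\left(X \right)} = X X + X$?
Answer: $- \frac{189203}{10} \approx -18920.0$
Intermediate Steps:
$k{\left(X \right)} = X + X^{2}$ ($k{\left(X \right)} = X^{2} + X = X + X^{2}$)
$U{\left(q,x \right)} = \frac{4}{x} + \frac{q}{x}$
$151 \left(U{\left(-10,k{\left(-5 \right)} \right)} - 125\right) = 151 \left(\frac{4 - 10}{\left(-5\right) \left(1 - 5\right)} - 125\right) = 151 \left(\frac{1}{\left(-5\right) \left(-4\right)} \left(-6\right) - 125\right) = 151 \left(\frac{1}{20} \left(-6\right) - 125\right) = 151 \left(- \frac{3}{10} - 125\right) = 151 \left(- \frac{1253}{10}\right) = - \frac{189203}{10}$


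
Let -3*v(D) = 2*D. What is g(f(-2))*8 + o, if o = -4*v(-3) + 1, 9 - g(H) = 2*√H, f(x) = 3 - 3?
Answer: 65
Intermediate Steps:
f(x) = 0
v(D) = -2*D/3
g(H) = 9 - 2*√H
o = -7 (o = -(-8)*(-3)/3 + 1 = -4*2 + 1 = -8 + 1 = -7)
g(f(-2))*8 + o = (9 - 2*√0)*8 - 7 = (9 - 2*0)*8 - 7 = (9 + 0)*8 - 7 = 9*8 - 7 = 72 - 7 = 65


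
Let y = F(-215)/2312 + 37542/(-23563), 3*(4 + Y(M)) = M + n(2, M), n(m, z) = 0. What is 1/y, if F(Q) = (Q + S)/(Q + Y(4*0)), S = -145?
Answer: -497108611/791670129 ≈ -0.62792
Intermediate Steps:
Y(M) = -4 + M/3 (Y(M) = -4 + (M + 0)/3 = -4 + M/3)
F(Q) = (-145 + Q)/(-4 + Q) (F(Q) = (Q - 145)/(Q + (-4 + (4*0)/3)) = (-145 + Q)/(Q + (-4 + (⅓)*0)) = (-145 + Q)/(Q + (-4 + 0)) = (-145 + Q)/(Q - 4) = (-145 + Q)/(-4 + Q))
y = -791670129/497108611 (y = ((-145 - 215)/(-4 - 215))/2312 + 37542/(-23563) = (-360/(-219))*(1/2312) + 37542*(-1/23563) = -1/219*(-360)*(1/2312) - 37542/23563 = (120/73)*(1/2312) - 37542/23563 = 15/21097 - 37542/23563 = -791670129/497108611 ≈ -1.5926)
1/y = 1/(-791670129/497108611) = -497108611/791670129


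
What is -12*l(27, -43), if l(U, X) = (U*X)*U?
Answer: 376164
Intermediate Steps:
l(U, X) = X*U²
-12*l(27, -43) = -(-516)*27² = -(-516)*729 = -12*(-31347) = 376164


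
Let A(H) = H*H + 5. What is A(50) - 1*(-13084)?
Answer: 15589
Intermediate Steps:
A(H) = 5 + H² (A(H) = H² + 5 = 5 + H²)
A(50) - 1*(-13084) = (5 + 50²) - 1*(-13084) = (5 + 2500) + 13084 = 2505 + 13084 = 15589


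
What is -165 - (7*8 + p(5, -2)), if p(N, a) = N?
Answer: -226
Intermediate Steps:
-165 - (7*8 + p(5, -2)) = -165 - (7*8 + 5) = -165 - (56 + 5) = -165 - 1*61 = -165 - 61 = -226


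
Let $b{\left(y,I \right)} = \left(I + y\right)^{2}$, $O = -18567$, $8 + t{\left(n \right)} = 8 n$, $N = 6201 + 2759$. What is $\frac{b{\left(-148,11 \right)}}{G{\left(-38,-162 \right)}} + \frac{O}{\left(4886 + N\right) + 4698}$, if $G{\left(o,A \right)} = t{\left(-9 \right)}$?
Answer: $- \frac{10923053}{46360} \approx -235.61$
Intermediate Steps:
$N = 8960$
$t{\left(n \right)} = -8 + 8 n$
$G{\left(o,A \right)} = -80$ ($G{\left(o,A \right)} = -8 + 8 \left(-9\right) = -8 - 72 = -80$)
$\frac{b{\left(-148,11 \right)}}{G{\left(-38,-162 \right)}} + \frac{O}{\left(4886 + N\right) + 4698} = \frac{\left(11 - 148\right)^{2}}{-80} - \frac{18567}{\left(4886 + 8960\right) + 4698} = \left(-137\right)^{2} \left(- \frac{1}{80}\right) - \frac{18567}{13846 + 4698} = 18769 \left(- \frac{1}{80}\right) - \frac{18567}{18544} = - \frac{18769}{80} - \frac{18567}{18544} = - \frac{10923053}{46360}$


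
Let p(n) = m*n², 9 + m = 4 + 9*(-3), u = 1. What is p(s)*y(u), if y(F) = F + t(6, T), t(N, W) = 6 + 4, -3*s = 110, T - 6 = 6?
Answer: -4259200/9 ≈ -4.7324e+5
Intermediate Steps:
T = 12 (T = 6 + 6 = 12)
s = -110/3 (s = -⅓*110 = -110/3 ≈ -36.667)
m = -32 (m = -9 + (4 + 9*(-3)) = -9 + (4 - 27) = -9 - 23 = -32)
t(N, W) = 10
p(n) = -32*n²
y(F) = 10 + F (y(F) = F + 10 = 10 + F)
p(s)*y(u) = (-32*(-110/3)²)*(10 + 1) = -32*12100/9*11 = -387200/9*11 = -4259200/9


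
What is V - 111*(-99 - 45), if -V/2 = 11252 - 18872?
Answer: 31224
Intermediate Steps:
V = 15240 (V = -2*(11252 - 18872) = -2*(-7620) = 15240)
V - 111*(-99 - 45) = 15240 - 111*(-99 - 45) = 15240 - 111*(-144) = 15240 - 1*(-15984) = 15240 + 15984 = 31224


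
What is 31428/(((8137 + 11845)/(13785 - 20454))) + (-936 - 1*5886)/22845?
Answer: -8227312692/784345 ≈ -10489.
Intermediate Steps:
31428/(((8137 + 11845)/(13785 - 20454))) + (-936 - 1*5886)/22845 = 31428/((19982/(-6669))) + (-936 - 5886)*(1/22845) = 31428/((19982*(-1/6669))) - 6822*1/22845 = 31428/(-19982/6669) - 2274/7615 = 31428*(-6669/19982) - 2274/7615 = -1080378/103 - 2274/7615 = -8227312692/784345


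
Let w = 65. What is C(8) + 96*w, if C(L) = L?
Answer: 6248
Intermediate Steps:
C(8) + 96*w = 8 + 96*65 = 8 + 6240 = 6248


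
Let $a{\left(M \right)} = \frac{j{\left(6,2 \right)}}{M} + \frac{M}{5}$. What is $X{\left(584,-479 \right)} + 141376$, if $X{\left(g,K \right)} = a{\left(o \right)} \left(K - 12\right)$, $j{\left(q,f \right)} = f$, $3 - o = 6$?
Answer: $\frac{2129969}{15} \approx 1.42 \cdot 10^{5}$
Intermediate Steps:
$o = -3$ ($o = 3 - 6 = -3$)
$a{\left(M \right)} = \frac{2}{M} + \frac{M}{5}$
$X{\left(g,K \right)} = \frac{76}{5} - \frac{19 K}{15}$ ($X{\left(g,K \right)} = \left(\frac{2}{-3} + \frac{1}{5} \left(-3\right)\right) \left(K - 12\right) = \left(2 \left(- \frac{1}{3}\right) - \frac{3}{5}\right) \left(-12 + K\right) = \left(- \frac{2}{3} - \frac{3}{5}\right) \left(-12 + K\right) = - \frac{19 \left(-12 + K\right)}{15} = \frac{76}{5} - \frac{19 K}{15}$)
$X{\left(584,-479 \right)} + 141376 = \left(\frac{76}{5} - - \frac{9101}{15}\right) + 141376 = \left(\frac{76}{5} + \frac{9101}{15}\right) + 141376 = \frac{9329}{15} + 141376 = \frac{2129969}{15}$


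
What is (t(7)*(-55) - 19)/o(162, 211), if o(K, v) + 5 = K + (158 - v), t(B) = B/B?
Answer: -37/52 ≈ -0.71154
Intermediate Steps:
t(B) = 1
o(K, v) = 153 + K - v (o(K, v) = -5 + (K + (158 - v)) = -5 + (158 + K - v) = 153 + K - v)
(t(7)*(-55) - 19)/o(162, 211) = (1*(-55) - 19)/(153 + 162 - 1*211) = (-55 - 19)/(153 + 162 - 211) = -74/104 = -74*1/104 = -37/52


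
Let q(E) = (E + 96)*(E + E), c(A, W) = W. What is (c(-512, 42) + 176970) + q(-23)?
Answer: 173654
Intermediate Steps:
q(E) = 2*E*(96 + E) (q(E) = (96 + E)*(2*E) = 2*E*(96 + E))
(c(-512, 42) + 176970) + q(-23) = (42 + 176970) + 2*(-23)*(96 - 23) = 177012 + 2*(-23)*73 = 177012 - 3358 = 173654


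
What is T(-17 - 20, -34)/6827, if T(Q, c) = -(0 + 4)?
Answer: -4/6827 ≈ -0.00058591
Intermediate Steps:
T(Q, c) = -4 (T(Q, c) = -1*4 = -4)
T(-17 - 20, -34)/6827 = -4/6827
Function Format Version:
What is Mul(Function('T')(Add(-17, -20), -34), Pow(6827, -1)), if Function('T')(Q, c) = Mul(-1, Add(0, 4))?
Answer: Rational(-4, 6827) ≈ -0.00058591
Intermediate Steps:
Function('T')(Q, c) = -4 (Function('T')(Q, c) = Mul(-1, 4) = -4)
Mul(Function('T')(Add(-17, -20), -34), Pow(6827, -1)) = Mul(-4, Pow(6827, -1)) = Mul(-4, Rational(1, 6827)) = Rational(-4, 6827)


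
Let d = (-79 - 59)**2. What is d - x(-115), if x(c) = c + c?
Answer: 19274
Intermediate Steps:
x(c) = 2*c
d = 19044 (d = (-138)**2 = 19044)
d - x(-115) = 19044 - 2*(-115) = 19044 - 1*(-230) = 19044 + 230 = 19274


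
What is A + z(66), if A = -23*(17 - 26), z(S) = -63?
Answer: 144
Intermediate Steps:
A = 207 (A = -23*(-9) = 207)
A + z(66) = 207 - 63 = 144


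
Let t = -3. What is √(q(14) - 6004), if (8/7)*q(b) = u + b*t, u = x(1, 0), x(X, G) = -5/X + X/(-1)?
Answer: I*√6046 ≈ 77.756*I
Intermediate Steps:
x(X, G) = -X - 5/X (x(X, G) = -5/X + X*(-1) = -5/X - X = -X - 5/X)
u = -6 (u = -1*1 - 5/1 = -1 - 5*1 = -1 - 5 = -6)
q(b) = -21/4 - 21*b/8 (q(b) = 7*(-6 + b*(-3))/8 = 7*(-6 - 3*b)/8 = -21/4 - 21*b/8)
√(q(14) - 6004) = √((-21/4 - 21/8*14) - 6004) = √((-21/4 - 147/4) - 6004) = √(-42 - 6004) = √(-6046) = I*√6046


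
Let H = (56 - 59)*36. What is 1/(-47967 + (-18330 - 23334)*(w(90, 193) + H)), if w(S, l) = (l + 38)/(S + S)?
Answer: 5/21991381 ≈ 2.2736e-7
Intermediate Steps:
H = -108 (H = -3*36 = -108)
w(S, l) = (38 + l)/(2*S) (w(S, l) = (38 + l)/((2*S)) = (38 + l)*(1/(2*S)) = (38 + l)/(2*S))
1/(-47967 + (-18330 - 23334)*(w(90, 193) + H)) = 1/(-47967 + (-18330 - 23334)*((½)*(38 + 193)/90 - 108)) = 1/(-47967 - 41664*((½)*(1/90)*231 - 108)) = 1/(-47967 - 41664*(77/60 - 108)) = 1/(-47967 - 41664*(-6403/60)) = 1/(-47967 + 22231216/5) = 1/(21991381/5) = 5/21991381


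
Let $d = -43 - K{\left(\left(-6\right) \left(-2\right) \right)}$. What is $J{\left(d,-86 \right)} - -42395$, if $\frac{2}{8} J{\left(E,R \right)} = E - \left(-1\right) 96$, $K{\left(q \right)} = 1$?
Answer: $42603$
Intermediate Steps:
$d = -44$ ($d = -43 - 1 = -44$)
$J{\left(E,R \right)} = 384 + 4 E$ ($J{\left(E,R \right)} = 4 \left(E - \left(-1\right) 96\right) = 4 \left(E - -96\right) = 4 \left(E + 96\right) = 4 \left(96 + E\right) = 384 + 4 E$)
$J{\left(d,-86 \right)} - -42395 = \left(384 + 4 \left(-44\right)\right) - -42395 = \left(384 - 176\right) + 42395 = 208 + 42395 = 42603$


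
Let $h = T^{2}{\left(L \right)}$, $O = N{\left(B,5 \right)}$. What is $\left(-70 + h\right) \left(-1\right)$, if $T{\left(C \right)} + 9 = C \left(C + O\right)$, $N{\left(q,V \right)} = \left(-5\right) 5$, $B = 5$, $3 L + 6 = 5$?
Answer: $\frac{5645}{81} \approx 69.691$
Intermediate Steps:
$L = - \frac{1}{3}$ ($L = -2 + \frac{1}{3} \cdot 5 = -2 + \frac{5}{3} = - \frac{1}{3} \approx -0.33333$)
$N{\left(q,V \right)} = -25$
$O = -25$
$T{\left(C \right)} = -9 + C \left(-25 + C\right)$ ($T{\left(C \right)} = -9 + C \left(C - 25\right) = -9 + C \left(-25 + C\right)$)
$h = \frac{25}{81}$ ($h = \left(-9 + \left(- \frac{1}{3}\right)^{2} - - \frac{25}{3}\right)^{2} = \left(-9 + \frac{1}{9} + \frac{25}{3}\right)^{2} = \left(- \frac{5}{9}\right)^{2} = \frac{25}{81} \approx 0.30864$)
$\left(-70 + h\right) \left(-1\right) = \left(-70 + \frac{25}{81}\right) \left(-1\right) = \left(- \frac{5645}{81}\right) \left(-1\right) = \frac{5645}{81}$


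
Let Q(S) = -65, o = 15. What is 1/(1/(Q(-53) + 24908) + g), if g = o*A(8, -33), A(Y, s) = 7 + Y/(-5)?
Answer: 24843/2012284 ≈ 0.012346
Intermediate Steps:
A(Y, s) = 7 - Y/5 (A(Y, s) = 7 + Y*(-⅕) = 7 - Y/5)
g = 81 (g = 15*(7 - ⅕*8) = 15*(7 - 8/5) = 15*(27/5) = 81)
1/(1/(Q(-53) + 24908) + g) = 1/(1/(-65 + 24908) + 81) = 1/(1/24843 + 81) = 1/(2012284/24843) = 24843/2012284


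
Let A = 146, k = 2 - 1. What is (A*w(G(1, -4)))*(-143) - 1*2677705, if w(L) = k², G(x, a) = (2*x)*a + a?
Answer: -2698583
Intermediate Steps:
k = 1
G(x, a) = a + 2*a*x (G(x, a) = 2*a*x + a = a + 2*a*x)
w(L) = 1 (w(L) = 1² = 1)
(A*w(G(1, -4)))*(-143) - 1*2677705 = (146*1)*(-143) - 1*2677705 = 146*(-143) - 2677705 = -20878 - 2677705 = -2698583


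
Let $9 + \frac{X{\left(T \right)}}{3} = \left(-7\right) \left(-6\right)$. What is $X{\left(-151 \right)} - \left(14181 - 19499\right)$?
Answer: $5417$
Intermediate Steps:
$X{\left(T \right)} = 99$ ($X{\left(T \right)} = -27 + 3 \left(\left(-7\right) \left(-6\right)\right) = -27 + 3 \cdot 42 = -27 + 126 = 99$)
$X{\left(-151 \right)} - \left(14181 - 19499\right) = 99 - \left(14181 - 19499\right) = 99 - -5318 = 99 + 5318 = 5417$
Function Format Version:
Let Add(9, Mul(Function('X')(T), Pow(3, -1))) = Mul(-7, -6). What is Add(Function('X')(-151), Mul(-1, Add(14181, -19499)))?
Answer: 5417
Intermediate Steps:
Function('X')(T) = 99 (Function('X')(T) = Add(-27, Mul(3, Mul(-7, -6))) = Add(-27, Mul(3, 42)) = Add(-27, 126) = 99)
Add(Function('X')(-151), Mul(-1, Add(14181, -19499))) = Add(99, Mul(-1, Add(14181, -19499))) = Add(99, Mul(-1, -5318)) = Add(99, 5318) = 5417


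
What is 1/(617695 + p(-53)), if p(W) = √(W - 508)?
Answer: 36335/22443947858 - I*√561/381547113586 ≈ 1.6189e-6 - 6.2077e-11*I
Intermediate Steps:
p(W) = √(-508 + W)
1/(617695 + p(-53)) = 1/(617695 + √(-508 - 53)) = 1/(617695 + √(-561)) = 1/(617695 + I*√561)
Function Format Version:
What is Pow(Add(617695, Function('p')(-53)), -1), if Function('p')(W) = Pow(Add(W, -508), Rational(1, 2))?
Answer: Add(Rational(36335, 22443947858), Mul(Rational(-1, 381547113586), I, Pow(561, Rational(1, 2)))) ≈ Add(1.6189e-6, Mul(-6.2077e-11, I))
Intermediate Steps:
Function('p')(W) = Pow(Add(-508, W), Rational(1, 2))
Pow(Add(617695, Function('p')(-53)), -1) = Pow(Add(617695, Pow(Add(-508, -53), Rational(1, 2))), -1) = Pow(Add(617695, Pow(-561, Rational(1, 2))), -1) = Pow(Add(617695, Mul(I, Pow(561, Rational(1, 2)))), -1)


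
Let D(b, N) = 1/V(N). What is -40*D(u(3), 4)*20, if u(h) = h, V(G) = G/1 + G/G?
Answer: -160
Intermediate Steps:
V(G) = 1 + G (V(G) = G*1 + 1 = G + 1 = 1 + G)
D(b, N) = 1/(1 + N)
-40*D(u(3), 4)*20 = -40/(1 + 4)*20 = -40/5*20 = -40*⅕*20 = -8*20 = -160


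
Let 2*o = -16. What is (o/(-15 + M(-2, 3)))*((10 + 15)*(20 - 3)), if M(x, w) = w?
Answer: 850/3 ≈ 283.33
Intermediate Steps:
o = -8 (o = (1/2)*(-16) = -8)
(o/(-15 + M(-2, 3)))*((10 + 15)*(20 - 3)) = (-8/(-15 + 3))*((10 + 15)*(20 - 3)) = (-8/(-12))*(25*17) = -1/12*(-8)*425 = (2/3)*425 = 850/3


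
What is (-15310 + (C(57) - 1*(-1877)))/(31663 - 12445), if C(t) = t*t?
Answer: -5092/9609 ≈ -0.52992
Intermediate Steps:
C(t) = t²
(-15310 + (C(57) - 1*(-1877)))/(31663 - 12445) = (-15310 + (57² - 1*(-1877)))/(31663 - 12445) = (-15310 + (3249 + 1877))/19218 = (-15310 + 5126)*(1/19218) = -10184*1/19218 = -5092/9609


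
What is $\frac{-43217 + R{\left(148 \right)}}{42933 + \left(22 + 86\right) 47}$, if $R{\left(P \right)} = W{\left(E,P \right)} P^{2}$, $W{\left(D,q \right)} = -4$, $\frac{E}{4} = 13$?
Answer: $- \frac{43611}{16003} \approx -2.7252$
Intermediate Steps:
$E = 52$ ($E = 4 \cdot 13 = 52$)
$R{\left(P \right)} = - 4 P^{2}$
$\frac{-43217 + R{\left(148 \right)}}{42933 + \left(22 + 86\right) 47} = \frac{-43217 - 4 \cdot 148^{2}}{42933 + \left(22 + 86\right) 47} = \frac{-43217 - 87616}{42933 + 108 \cdot 47} = \frac{-43217 - 87616}{42933 + 5076} = - \frac{130833}{48009} = \left(-130833\right) \frac{1}{48009} = - \frac{43611}{16003}$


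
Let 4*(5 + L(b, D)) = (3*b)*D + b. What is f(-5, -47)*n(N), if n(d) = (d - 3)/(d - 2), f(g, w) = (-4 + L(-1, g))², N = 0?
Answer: 363/8 ≈ 45.375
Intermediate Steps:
L(b, D) = -5 + b/4 + 3*D*b/4 (L(b, D) = -5 + ((3*b)*D + b)/4 = -5 + (3*D*b + b)/4 = -5 + (b + 3*D*b)/4 = -5 + (b/4 + 3*D*b/4) = -5 + b/4 + 3*D*b/4)
f(g, w) = (-37/4 - 3*g/4)² (f(g, w) = (-4 + (-5 + (¼)*(-1) + (¾)*g*(-1)))² = (-4 + (-5 - ¼ - 3*g/4))² = (-4 + (-21/4 - 3*g/4))² = (-37/4 - 3*g/4)²)
n(d) = (-3 + d)/(-2 + d)
f(-5, -47)*n(N) = ((37 + 3*(-5))²/16)*((-3 + 0)/(-2 + 0)) = ((37 - 15)²/16)*(-3/(-2)) = ((1/16)*22²)*(-½*(-3)) = ((1/16)*484)*(3/2) = (121/4)*(3/2) = 363/8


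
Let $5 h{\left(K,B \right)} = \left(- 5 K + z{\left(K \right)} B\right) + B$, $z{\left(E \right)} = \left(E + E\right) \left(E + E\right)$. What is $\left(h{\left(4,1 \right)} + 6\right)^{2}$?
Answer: $225$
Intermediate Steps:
$z{\left(E \right)} = 4 E^{2}$ ($z{\left(E \right)} = 2 E 2 E = 4 E^{2}$)
$h{\left(K,B \right)} = - K + \frac{B}{5} + \frac{4 B K^{2}}{5}$ ($h{\left(K,B \right)} = \frac{\left(- 5 K + 4 K^{2} B\right) + B}{5} = \frac{\left(- 5 K + 4 B K^{2}\right) + B}{5} = \frac{B - 5 K + 4 B K^{2}}{5} = - K + \frac{B}{5} + \frac{4 B K^{2}}{5}$)
$\left(h{\left(4,1 \right)} + 6\right)^{2} = \left(\left(\left(-1\right) 4 + \frac{1}{5} \cdot 1 + \frac{4}{5} \cdot 1 \cdot 4^{2}\right) + 6\right)^{2} = \left(\left(-4 + \frac{1}{5} + \frac{4}{5} \cdot 1 \cdot 16\right) + 6\right)^{2} = \left(\left(-4 + \frac{1}{5} + \frac{64}{5}\right) + 6\right)^{2} = \left(9 + 6\right)^{2} = 15^{2} = 225$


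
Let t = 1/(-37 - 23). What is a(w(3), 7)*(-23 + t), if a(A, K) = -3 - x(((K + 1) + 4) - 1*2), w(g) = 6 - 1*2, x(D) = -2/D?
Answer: 9667/150 ≈ 64.447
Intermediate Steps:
t = -1/60 (t = 1/(-60) = -1/60 ≈ -0.016667)
w(g) = 4 (w(g) = 6 - 2 = 4)
a(A, K) = -3 + 2/(3 + K) (a(A, K) = -3 - (-2)/(((K + 1) + 4) - 1*2) = -3 - (-2)/(((1 + K) + 4) - 2) = -3 - (-2)/((5 + K) - 2) = -3 - (-2)/(3 + K) = -3 + 2/(3 + K))
a(w(3), 7)*(-23 + t) = ((-7 - 3*7)/(3 + 7))*(-23 - 1/60) = ((-7 - 21)/10)*(-1381/60) = ((⅒)*(-28))*(-1381/60) = -14/5*(-1381/60) = 9667/150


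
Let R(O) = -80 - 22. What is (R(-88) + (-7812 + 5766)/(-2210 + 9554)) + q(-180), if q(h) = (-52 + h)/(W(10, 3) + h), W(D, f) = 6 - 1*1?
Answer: -21624107/214200 ≈ -100.95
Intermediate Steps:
R(O) = -102
W(D, f) = 5 (W(D, f) = 6 - 1 = 5)
q(h) = (-52 + h)/(5 + h)
(R(-88) + (-7812 + 5766)/(-2210 + 9554)) + q(-180) = (-102 + (-7812 + 5766)/(-2210 + 9554)) + (-52 - 180)/(5 - 180) = (-102 - 2046/7344) - 232/(-175) = (-102 - 2046*1/7344) - 1/175*(-232) = (-102 - 341/1224) + 232/175 = -125189/1224 + 232/175 = -21624107/214200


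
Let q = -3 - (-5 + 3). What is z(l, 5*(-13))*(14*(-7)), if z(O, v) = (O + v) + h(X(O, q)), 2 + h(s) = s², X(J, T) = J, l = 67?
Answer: -439922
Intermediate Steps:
q = -1 (q = -3 - 1*(-2) = -3 + 2 = -1)
h(s) = -2 + s²
z(O, v) = -2 + O + v + O² (z(O, v) = (O + v) + (-2 + O²) = -2 + O + v + O²)
z(l, 5*(-13))*(14*(-7)) = (-2 + 67 + 5*(-13) + 67²)*(14*(-7)) = (-2 + 67 - 65 + 4489)*(-98) = 4489*(-98) = -439922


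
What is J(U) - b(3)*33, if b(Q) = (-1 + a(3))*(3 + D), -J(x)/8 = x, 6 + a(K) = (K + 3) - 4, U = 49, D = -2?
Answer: -227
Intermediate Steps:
a(K) = -7 + K (a(K) = -6 + ((K + 3) - 4) = -6 + ((3 + K) - 4) = -6 + (-1 + K) = -7 + K)
J(x) = -8*x
b(Q) = -5 (b(Q) = (-1 + (-7 + 3))*(3 - 2) = (-1 - 4)*1 = -5*1 = -5)
J(U) - b(3)*33 = -8*49 - (-5)*33 = -392 - 1*(-165) = -392 + 165 = -227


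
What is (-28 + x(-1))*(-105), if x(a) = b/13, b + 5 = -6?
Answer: 39375/13 ≈ 3028.8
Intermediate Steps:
b = -11 (b = -5 - 6 = -11)
x(a) = -11/13
(-28 + x(-1))*(-105) = (-28 - 11/13)*(-105) = -375/13*(-105) = 39375/13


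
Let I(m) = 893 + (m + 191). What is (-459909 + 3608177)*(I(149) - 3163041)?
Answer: -9954218948544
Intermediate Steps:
I(m) = 1084 + m (I(m) = 893 + (191 + m) = 1084 + m)
(-459909 + 3608177)*(I(149) - 3163041) = (-459909 + 3608177)*((1084 + 149) - 3163041) = 3148268*(1233 - 3163041) = 3148268*(-3161808) = -9954218948544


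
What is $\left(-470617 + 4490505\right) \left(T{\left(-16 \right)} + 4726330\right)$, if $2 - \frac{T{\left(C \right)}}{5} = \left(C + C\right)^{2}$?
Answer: $18978775623360$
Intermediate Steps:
$T{\left(C \right)} = 10 - 20 C^{2}$ ($T{\left(C \right)} = 10 - 5 \left(C + C\right)^{2} = 10 - 5 \left(2 C\right)^{2} = 10 - 5 \cdot 4 C^{2} = 10 - 20 C^{2}$)
$\left(-470617 + 4490505\right) \left(T{\left(-16 \right)} + 4726330\right) = \left(-470617 + 4490505\right) \left(\left(10 - 20 \left(-16\right)^{2}\right) + 4726330\right) = 4019888 \left(\left(10 - 5120\right) + 4726330\right) = 4019888 \left(-5110 + 4726330\right) = 4019888 \cdot 4721220 = 18978775623360$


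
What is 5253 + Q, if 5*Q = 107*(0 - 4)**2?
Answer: 27977/5 ≈ 5595.4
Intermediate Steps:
Q = 1712/5 (Q = (107*(0 - 4)**2)/5 = (107*(-4)**2)/5 = (107*16)/5 = (1/5)*1712 = 1712/5 ≈ 342.40)
5253 + Q = 5253 + 1712/5 = 27977/5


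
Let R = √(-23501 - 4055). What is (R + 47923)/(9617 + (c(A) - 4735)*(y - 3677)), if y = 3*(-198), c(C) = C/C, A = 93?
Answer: 47923/20228531 + 166*I/20228531 ≈ 0.0023691 + 8.2062e-6*I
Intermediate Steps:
R = 166*I (R = √(-27556) = 166*I ≈ 166.0*I)
c(C) = 1
y = -594
(R + 47923)/(9617 + (c(A) - 4735)*(y - 3677)) = (166*I + 47923)/(9617 + (1 - 4735)*(-594 - 3677)) = (47923 + 166*I)/(9617 - 4734*(-4271)) = (47923 + 166*I)/(9617 + 20218914) = (47923 + 166*I)/20228531 = (47923 + 166*I)*(1/20228531) = 47923/20228531 + 166*I/20228531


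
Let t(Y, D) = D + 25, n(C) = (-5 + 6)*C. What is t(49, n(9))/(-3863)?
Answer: -34/3863 ≈ -0.0088014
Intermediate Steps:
n(C) = C (n(C) = 1*C = C)
t(Y, D) = 25 + D
t(49, n(9))/(-3863) = (25 + 9)/(-3863) = 34*(-1/3863) = -34/3863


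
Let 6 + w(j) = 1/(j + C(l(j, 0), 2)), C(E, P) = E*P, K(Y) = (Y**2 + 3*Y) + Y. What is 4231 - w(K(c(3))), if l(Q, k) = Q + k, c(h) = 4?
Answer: 406751/96 ≈ 4237.0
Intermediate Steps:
K(Y) = Y**2 + 4*Y
w(j) = -6 + 1/(3*j) (w(j) = -6 + 1/(j + (j + 0)*2) = -6 + 1/(j + j*2) = -6 + 1/(j + 2*j) = -6 + 1/(3*j))
4231 - w(K(c(3))) = 4231 - (-6 + 1/(3*((4*(4 + 4))))) = 4231 - (-6 + 1/(3*((4*8)))) = 4231 - (-6 + (1/3)/32) = 4231 - (-6 + (1/3)*(1/32)) = 4231 - (-6 + 1/96) = 4231 - 1*(-575/96) = 4231 + 575/96 = 406751/96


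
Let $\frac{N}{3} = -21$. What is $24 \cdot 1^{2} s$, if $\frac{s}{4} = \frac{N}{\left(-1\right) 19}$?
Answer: $\frac{6048}{19} \approx 318.32$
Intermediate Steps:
$N = -63$ ($N = 3 \left(-21\right) = -63$)
$s = \frac{252}{19}$ ($s = 4 \left(- \frac{63}{\left(-1\right) 19}\right) = 4 \left(- \frac{63}{-19}\right) = 4 \left(\left(-63\right) \left(- \frac{1}{19}\right)\right) = 4 \cdot \frac{63}{19} = \frac{252}{19} \approx 13.263$)
$24 \cdot 1^{2} s = 24 \cdot 1^{2} \cdot \frac{252}{19} = 24 \cdot 1 \cdot \frac{252}{19} = 24 \cdot \frac{252}{19} = \frac{6048}{19}$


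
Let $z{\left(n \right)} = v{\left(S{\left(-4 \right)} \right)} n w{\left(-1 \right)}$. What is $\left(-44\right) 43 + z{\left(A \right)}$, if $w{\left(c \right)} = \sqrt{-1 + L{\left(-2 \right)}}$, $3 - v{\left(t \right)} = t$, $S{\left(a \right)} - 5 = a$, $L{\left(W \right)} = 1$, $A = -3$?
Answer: $-1892$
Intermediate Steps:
$S{\left(a \right)} = 5 + a$
$v{\left(t \right)} = 3 - t$
$w{\left(c \right)} = 0$ ($w{\left(c \right)} = \sqrt{-1 + 1} = \sqrt{0} = 0$)
$z{\left(n \right)} = 0$ ($z{\left(n \right)} = \left(3 - \left(5 - 4\right)\right) n 0 = \left(3 - 1\right) n 0 = 2 n 0 = 0$)
$\left(-44\right) 43 + z{\left(A \right)} = \left(-44\right) 43 + 0 = -1892 + 0 = -1892$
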